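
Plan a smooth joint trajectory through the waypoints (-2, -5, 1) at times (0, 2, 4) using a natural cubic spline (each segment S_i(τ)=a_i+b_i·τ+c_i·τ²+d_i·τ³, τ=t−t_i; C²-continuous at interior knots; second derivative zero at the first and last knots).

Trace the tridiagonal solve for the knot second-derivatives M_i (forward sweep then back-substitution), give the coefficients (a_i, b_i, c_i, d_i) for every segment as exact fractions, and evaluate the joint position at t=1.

Δ: Δ0=-3/2, Δ1=3
row 1: diag=8, rhs=27; c'=1/4, d'=27/8
back: M1=27/8
M: M0=0, M1=27/8, M2=0
seg 0: a=-2, c=M0/2=0, d=(M1−M0)/(6·2)=9/32, b=Δ0−h0·(2M0+M1)/6=-21/8
seg 1: a=-5, c=M1/2=27/16, d=(M2−M1)/(6·2)=-9/32, b=Δ1−h1·(2M1+M2)/6=3/4
t_q=1 → seg 0, τ=1; S=-2+-21/8·τ+0·τ²+9/32·τ³=-139/32

  seg 0: a=-2 b=-21/8 c=0 d=9/32
  seg 1: a=-5 b=3/4 c=27/16 d=-9/32
S(1) = -139/32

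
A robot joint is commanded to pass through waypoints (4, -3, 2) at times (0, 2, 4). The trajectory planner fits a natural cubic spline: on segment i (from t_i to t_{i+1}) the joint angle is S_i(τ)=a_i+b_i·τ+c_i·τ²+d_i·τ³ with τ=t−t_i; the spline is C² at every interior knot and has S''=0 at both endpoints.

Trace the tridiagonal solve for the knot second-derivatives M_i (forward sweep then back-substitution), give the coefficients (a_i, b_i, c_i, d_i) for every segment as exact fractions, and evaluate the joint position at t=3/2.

Δ: Δ0=-7/2, Δ1=5/2
row 1: diag=8, rhs=36; c'=1/4, d'=9/2
back: M1=9/2
M: M0=0, M1=9/2, M2=0
seg 0: a=4, c=M0/2=0, d=(M1−M0)/(6·2)=3/8, b=Δ0−h0·(2M0+M1)/6=-5
seg 1: a=-3, c=M1/2=9/4, d=(M2−M1)/(6·2)=-3/8, b=Δ1−h1·(2M1+M2)/6=-1/2
t_q=3/2 → seg 0, τ=3/2; S=4+-5·τ+0·τ²+3/8·τ³=-143/64

  seg 0: a=4 b=-5 c=0 d=3/8
  seg 1: a=-3 b=-1/2 c=9/4 d=-3/8
S(3/2) = -143/64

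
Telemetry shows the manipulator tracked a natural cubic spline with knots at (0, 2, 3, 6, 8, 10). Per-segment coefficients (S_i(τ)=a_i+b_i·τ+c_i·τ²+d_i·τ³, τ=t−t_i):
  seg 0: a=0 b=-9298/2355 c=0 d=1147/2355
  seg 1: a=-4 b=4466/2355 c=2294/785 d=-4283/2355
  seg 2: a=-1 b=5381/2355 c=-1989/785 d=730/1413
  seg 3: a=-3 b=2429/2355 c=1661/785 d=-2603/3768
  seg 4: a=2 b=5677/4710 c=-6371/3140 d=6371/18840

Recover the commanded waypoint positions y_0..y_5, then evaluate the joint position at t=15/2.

y_0=0 y_1=-4 y_2=-1 y_3=-3 y_4=2 y_5=-1
S(15/2) = 49057/50240

y_0 = S_0(0) = a_0 = 0
y_1 = S_1(0) = a_1 = -4
y_2 = S_2(0) = a_2 = -1
y_3 = S_3(0) = a_3 = -3
y_4 = S_4(0) = a_4 = 2
y_5 = S_4(2) = -1
t_q=15/2 is in segment 3 (τ=3/2); S_3(τ)=49057/50240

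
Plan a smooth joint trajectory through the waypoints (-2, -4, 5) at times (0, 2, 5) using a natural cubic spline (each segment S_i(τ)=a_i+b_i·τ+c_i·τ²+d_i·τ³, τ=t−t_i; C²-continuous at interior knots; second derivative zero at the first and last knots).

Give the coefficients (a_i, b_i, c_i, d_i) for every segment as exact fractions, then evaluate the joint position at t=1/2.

  seg 0: a=-2 b=-9/5 c=0 d=1/5
  seg 1: a=-4 b=3/5 c=6/5 d=-2/15
S(1/2) = -23/8

Δ: Δ0=-1, Δ1=3
row 1: diag=10, rhs=24; c'=3/10, d'=12/5
back: M1=12/5
M: M0=0, M1=12/5, M2=0
seg 0: a=-2, c=M0/2=0, d=(M1−M0)/(6·2)=1/5, b=Δ0−h0·(2M0+M1)/6=-9/5
seg 1: a=-4, c=M1/2=6/5, d=(M2−M1)/(6·3)=-2/15, b=Δ1−h1·(2M1+M2)/6=3/5
t_q=1/2 → seg 0, τ=1/2; S=-2+-9/5·τ+0·τ²+1/5·τ³=-23/8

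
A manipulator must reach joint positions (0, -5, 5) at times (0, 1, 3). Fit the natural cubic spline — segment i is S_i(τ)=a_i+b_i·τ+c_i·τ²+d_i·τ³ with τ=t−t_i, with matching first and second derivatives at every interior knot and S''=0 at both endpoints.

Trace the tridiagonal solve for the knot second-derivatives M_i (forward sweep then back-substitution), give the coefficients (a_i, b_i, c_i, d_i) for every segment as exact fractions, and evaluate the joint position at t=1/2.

  seg 0: a=0 b=-20/3 c=0 d=5/3
  seg 1: a=-5 b=-5/3 c=5 d=-5/6
S(1/2) = -25/8

Δ: Δ0=-5, Δ1=5
row 1: diag=6, rhs=60; c'=1/3, d'=10
back: M1=10
M: M0=0, M1=10, M2=0
seg 0: a=0, c=M0/2=0, d=(M1−M0)/(6·1)=5/3, b=Δ0−h0·(2M0+M1)/6=-20/3
seg 1: a=-5, c=M1/2=5, d=(M2−M1)/(6·2)=-5/6, b=Δ1−h1·(2M1+M2)/6=-5/3
t_q=1/2 → seg 0, τ=1/2; S=0+-20/3·τ+0·τ²+5/3·τ³=-25/8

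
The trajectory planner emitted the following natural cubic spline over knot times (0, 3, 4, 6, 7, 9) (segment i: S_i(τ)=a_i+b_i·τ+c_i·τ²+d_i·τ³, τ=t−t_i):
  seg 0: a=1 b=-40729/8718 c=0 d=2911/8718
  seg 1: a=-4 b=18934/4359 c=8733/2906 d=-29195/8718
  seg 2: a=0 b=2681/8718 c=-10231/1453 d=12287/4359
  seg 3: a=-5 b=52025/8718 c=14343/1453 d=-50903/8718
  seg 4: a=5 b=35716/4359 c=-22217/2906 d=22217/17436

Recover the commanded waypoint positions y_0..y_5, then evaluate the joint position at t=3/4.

y_0=1 y_1=-4 y_2=0 y_3=-5 y_4=5 y_5=1
S(3/4) = -439481/185984

y_0 = S_0(0) = a_0 = 1
y_1 = S_1(0) = a_1 = -4
y_2 = S_2(0) = a_2 = 0
y_3 = S_3(0) = a_3 = -5
y_4 = S_4(0) = a_4 = 5
y_5 = S_4(2) = 1
t_q=3/4 is in segment 0 (τ=3/4); S_0(τ)=-439481/185984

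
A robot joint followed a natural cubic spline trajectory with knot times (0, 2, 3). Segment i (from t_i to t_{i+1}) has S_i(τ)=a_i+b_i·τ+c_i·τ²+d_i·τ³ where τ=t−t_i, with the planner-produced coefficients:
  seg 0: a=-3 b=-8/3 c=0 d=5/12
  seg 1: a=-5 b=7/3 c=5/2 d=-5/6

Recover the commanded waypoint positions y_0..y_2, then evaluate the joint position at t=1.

y_0 = S_0(0) = a_0 = -3
y_1 = S_1(0) = a_1 = -5
y_2 = S_1(1) = -1
t_q=1 is in segment 0 (τ=1); S_0(τ)=-21/4

y_0=-3 y_1=-5 y_2=-1
S(1) = -21/4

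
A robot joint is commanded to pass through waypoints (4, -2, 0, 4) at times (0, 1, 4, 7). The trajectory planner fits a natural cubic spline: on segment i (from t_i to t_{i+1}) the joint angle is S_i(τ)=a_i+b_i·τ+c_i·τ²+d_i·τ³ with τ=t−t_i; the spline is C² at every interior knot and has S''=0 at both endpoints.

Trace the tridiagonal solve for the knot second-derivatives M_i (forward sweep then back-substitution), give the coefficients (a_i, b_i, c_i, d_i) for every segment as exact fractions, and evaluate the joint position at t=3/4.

  seg 0: a=4 b=-200/29 c=0 d=26/29
  seg 1: a=-2 b=-122/29 c=78/29 d=-278/783
  seg 2: a=0 b=68/29 c=-44/87 d=44/783
S(3/4) = -737/928

Δ: Δ0=-6, Δ1=2/3, Δ2=4/3
row 1: diag=8, rhs=40; c'=3/8, d'=5
row 2: denom=12−3·3/8=87/8; d'=(4−3·5)/(87/8)=-88/87
back: M2=-88/87
back: M1=5−3/8·-88/87=156/29
M: M0=0, M1=156/29, M2=-88/87, M3=0
seg 0: a=4, c=M0/2=0, d=(M1−M0)/(6·1)=26/29, b=Δ0−h0·(2M0+M1)/6=-200/29
seg 1: a=-2, c=M1/2=78/29, d=(M2−M1)/(6·3)=-278/783, b=Δ1−h1·(2M1+M2)/6=-122/29
seg 2: a=0, c=M2/2=-44/87, d=(M3−M2)/(6·3)=44/783, b=Δ2−h2·(2M2+M3)/6=68/29
t_q=3/4 → seg 0, τ=3/4; S=4+-200/29·τ+0·τ²+26/29·τ³=-737/928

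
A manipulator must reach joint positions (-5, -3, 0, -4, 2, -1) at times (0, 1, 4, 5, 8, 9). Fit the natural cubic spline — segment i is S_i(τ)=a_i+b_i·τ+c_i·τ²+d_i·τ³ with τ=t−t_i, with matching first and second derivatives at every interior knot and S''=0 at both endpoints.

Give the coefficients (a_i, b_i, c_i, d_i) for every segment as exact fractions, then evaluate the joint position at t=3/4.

  seg 0: a=-5 b=1780/987 c=0 d=194/987
  seg 1: a=-3 b=2362/987 c=194/329 d=-3121/8883
  seg 2: a=0 b=-3509/987 c=-2539/987 d=100/47
  seg 3: a=-4 b=-2287/987 c=3761/987 d=-7022/8883
  seg 4: a=2 b=-787/987 c=-1087/329 d=1087/987
S(3/4) = -5361/1504

Δ: Δ0=2, Δ1=1, Δ2=-4, Δ3=2, Δ4=-3
row 1: diag=8, rhs=-6; c'=3/8, d'=-3/4
row 2: denom=8−3·3/8=55/8; d'=(-30−3·-3/4)/(55/8)=-222/55
row 3: denom=8−1·8/55=432/55; d'=(36−1·-222/55)/(432/55)=367/72
row 4: denom=8−3·55/144=329/48; d'=(-30−3·367/72)/(329/48)=-2174/329
back: M4=-2174/329
back: M3=367/72−55/144·-2174/329=7522/987
back: M2=-222/55−8/55·7522/987=-5078/987
back: M1=-3/4−3/8·-5078/987=388/329
M: M0=0, M1=388/329, M2=-5078/987, M3=7522/987, M4=-2174/329, M5=0
seg 0: a=-5, c=M0/2=0, d=(M1−M0)/(6·1)=194/987, b=Δ0−h0·(2M0+M1)/6=1780/987
seg 1: a=-3, c=M1/2=194/329, d=(M2−M1)/(6·3)=-3121/8883, b=Δ1−h1·(2M1+M2)/6=2362/987
seg 2: a=0, c=M2/2=-2539/987, d=(M3−M2)/(6·1)=100/47, b=Δ2−h2·(2M2+M3)/6=-3509/987
seg 3: a=-4, c=M3/2=3761/987, d=(M4−M3)/(6·3)=-7022/8883, b=Δ3−h3·(2M3+M4)/6=-2287/987
seg 4: a=2, c=M4/2=-1087/329, d=(M5−M4)/(6·1)=1087/987, b=Δ4−h4·(2M4+M5)/6=-787/987
t_q=3/4 → seg 0, τ=3/4; S=-5+1780/987·τ+0·τ²+194/987·τ³=-5361/1504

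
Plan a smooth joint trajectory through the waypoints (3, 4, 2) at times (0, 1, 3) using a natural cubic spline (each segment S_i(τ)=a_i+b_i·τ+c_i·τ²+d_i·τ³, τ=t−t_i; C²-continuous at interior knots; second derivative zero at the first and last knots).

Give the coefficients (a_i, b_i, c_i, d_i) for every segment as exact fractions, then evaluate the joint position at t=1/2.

  seg 0: a=3 b=4/3 c=0 d=-1/3
  seg 1: a=4 b=1/3 c=-1 d=1/6
S(1/2) = 29/8

Δ: Δ0=1, Δ1=-1
row 1: diag=6, rhs=-12; c'=1/3, d'=-2
back: M1=-2
M: M0=0, M1=-2, M2=0
seg 0: a=3, c=M0/2=0, d=(M1−M0)/(6·1)=-1/3, b=Δ0−h0·(2M0+M1)/6=4/3
seg 1: a=4, c=M1/2=-1, d=(M2−M1)/(6·2)=1/6, b=Δ1−h1·(2M1+M2)/6=1/3
t_q=1/2 → seg 0, τ=1/2; S=3+4/3·τ+0·τ²+-1/3·τ³=29/8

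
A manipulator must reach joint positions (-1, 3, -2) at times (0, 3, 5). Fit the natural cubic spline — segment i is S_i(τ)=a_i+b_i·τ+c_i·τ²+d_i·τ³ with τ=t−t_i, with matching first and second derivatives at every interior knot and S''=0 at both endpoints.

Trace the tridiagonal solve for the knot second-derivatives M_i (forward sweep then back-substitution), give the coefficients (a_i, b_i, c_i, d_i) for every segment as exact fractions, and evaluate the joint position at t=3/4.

  seg 0: a=-1 b=149/60 c=0 d=-23/180
  seg 1: a=3 b=-29/30 c=-23/20 d=23/120
S(3/4) = 207/256

Δ: Δ0=4/3, Δ1=-5/2
row 1: diag=10, rhs=-23; c'=1/5, d'=-23/10
back: M1=-23/10
M: M0=0, M1=-23/10, M2=0
seg 0: a=-1, c=M0/2=0, d=(M1−M0)/(6·3)=-23/180, b=Δ0−h0·(2M0+M1)/6=149/60
seg 1: a=3, c=M1/2=-23/20, d=(M2−M1)/(6·2)=23/120, b=Δ1−h1·(2M1+M2)/6=-29/30
t_q=3/4 → seg 0, τ=3/4; S=-1+149/60·τ+0·τ²+-23/180·τ³=207/256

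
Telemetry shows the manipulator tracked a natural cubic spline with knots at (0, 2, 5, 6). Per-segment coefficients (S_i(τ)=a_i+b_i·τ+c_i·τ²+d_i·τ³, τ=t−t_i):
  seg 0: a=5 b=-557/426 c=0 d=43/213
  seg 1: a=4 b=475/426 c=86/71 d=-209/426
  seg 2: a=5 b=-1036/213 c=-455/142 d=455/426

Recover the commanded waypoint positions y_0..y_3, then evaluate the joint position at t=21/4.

y_0 = S_0(0) = a_0 = 5
y_1 = S_1(0) = a_1 = 4
y_2 = S_2(0) = a_2 = 5
y_3 = S_2(1) = -2
t_q=21/4 is in segment 2 (τ=1/4); S_2(τ)=32721/9088

y_0=5 y_1=4 y_2=5 y_3=-2
S(21/4) = 32721/9088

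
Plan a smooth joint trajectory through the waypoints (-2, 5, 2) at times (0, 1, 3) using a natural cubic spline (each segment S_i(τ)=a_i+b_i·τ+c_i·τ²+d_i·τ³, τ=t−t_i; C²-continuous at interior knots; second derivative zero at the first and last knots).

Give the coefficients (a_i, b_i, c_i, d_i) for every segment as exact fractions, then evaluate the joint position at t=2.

  seg 0: a=-2 b=101/12 c=0 d=-17/12
  seg 1: a=5 b=25/6 c=-17/4 d=17/24
S(2) = 45/8

Δ: Δ0=7, Δ1=-3/2
row 1: diag=6, rhs=-51; c'=1/3, d'=-17/2
back: M1=-17/2
M: M0=0, M1=-17/2, M2=0
seg 0: a=-2, c=M0/2=0, d=(M1−M0)/(6·1)=-17/12, b=Δ0−h0·(2M0+M1)/6=101/12
seg 1: a=5, c=M1/2=-17/4, d=(M2−M1)/(6·2)=17/24, b=Δ1−h1·(2M1+M2)/6=25/6
t_q=2 → seg 1, τ=1; S=5+25/6·τ+-17/4·τ²+17/24·τ³=45/8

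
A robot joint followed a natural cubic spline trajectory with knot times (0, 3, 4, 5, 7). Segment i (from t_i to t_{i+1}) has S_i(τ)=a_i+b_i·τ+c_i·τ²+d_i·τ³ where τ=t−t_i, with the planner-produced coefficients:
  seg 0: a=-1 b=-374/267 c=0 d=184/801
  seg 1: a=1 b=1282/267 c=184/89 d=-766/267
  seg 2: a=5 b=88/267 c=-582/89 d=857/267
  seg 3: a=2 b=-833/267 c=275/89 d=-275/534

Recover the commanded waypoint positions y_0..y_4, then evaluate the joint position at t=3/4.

y_0=-1 y_1=1 y_2=5 y_3=2 y_4=4
S(3/4) = -1391/712

y_0 = S_0(0) = a_0 = -1
y_1 = S_1(0) = a_1 = 1
y_2 = S_2(0) = a_2 = 5
y_3 = S_3(0) = a_3 = 2
y_4 = S_3(2) = 4
t_q=3/4 is in segment 0 (τ=3/4); S_0(τ)=-1391/712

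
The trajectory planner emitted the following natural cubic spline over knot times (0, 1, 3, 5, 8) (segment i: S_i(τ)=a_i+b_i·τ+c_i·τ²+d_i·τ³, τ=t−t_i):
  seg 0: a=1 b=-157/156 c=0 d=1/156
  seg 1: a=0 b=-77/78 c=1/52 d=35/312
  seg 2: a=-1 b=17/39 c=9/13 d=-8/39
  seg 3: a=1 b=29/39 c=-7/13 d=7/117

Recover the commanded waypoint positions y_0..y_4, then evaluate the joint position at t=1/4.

y_0 = S_0(0) = a_0 = 1
y_1 = S_1(0) = a_1 = 0
y_2 = S_2(0) = a_2 = -1
y_3 = S_3(0) = a_3 = 1
y_4 = S_3(3) = 0
t_q=1/4 is in segment 0 (τ=1/4); S_0(τ)=2491/3328

y_0=1 y_1=0 y_2=-1 y_3=1 y_4=0
S(1/4) = 2491/3328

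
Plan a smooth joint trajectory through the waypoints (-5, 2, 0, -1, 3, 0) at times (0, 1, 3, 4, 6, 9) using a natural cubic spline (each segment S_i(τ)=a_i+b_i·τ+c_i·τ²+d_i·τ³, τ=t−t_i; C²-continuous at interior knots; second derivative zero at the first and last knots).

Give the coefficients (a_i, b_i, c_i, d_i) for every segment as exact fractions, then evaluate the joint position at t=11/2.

Δ: Δ0=7, Δ1=-1, Δ2=-1, Δ3=2, Δ4=-1
row 1: diag=6, rhs=-48; c'=1/3, d'=-8
row 2: denom=6−2·1/3=16/3; d'=(0−2·-8)/(16/3)=3
row 3: denom=6−1·3/16=93/16; d'=(18−1·3)/(93/16)=80/31
row 4: denom=10−2·32/93=866/93; d'=(-18−2·80/31)/(866/93)=-1077/433
back: M4=-1077/433
back: M3=80/31−32/93·-1077/433=1488/433
back: M2=3−3/16·1488/433=1020/433
back: M1=-8−1/3·1020/433=-3804/433
M: M0=0, M1=-3804/433, M2=1020/433, M3=1488/433, M4=-1077/433, M5=0
seg 0: a=-5, c=M0/2=0, d=(M1−M0)/(6·1)=-634/433, b=Δ0−h0·(2M0+M1)/6=3665/433
seg 1: a=2, c=M1/2=-1902/433, d=(M2−M1)/(6·2)=402/433, b=Δ1−h1·(2M1+M2)/6=1763/433
seg 2: a=0, c=M2/2=510/433, d=(M3−M2)/(6·1)=78/433, b=Δ2−h2·(2M2+M3)/6=-1021/433
seg 3: a=-1, c=M3/2=744/433, d=(M4−M3)/(6·2)=-855/1732, b=Δ3−h3·(2M3+M4)/6=233/433
seg 4: a=3, c=M4/2=-1077/866, d=(M5−M4)/(6·3)=359/2598, b=Δ4−h4·(2M4+M5)/6=644/433
t_q=11/2 → seg 3, τ=3/2; S=-1+233/433·τ+744/433·τ²+-855/1732·τ³=27811/13856

  seg 0: a=-5 b=3665/433 c=0 d=-634/433
  seg 1: a=2 b=1763/433 c=-1902/433 d=402/433
  seg 2: a=0 b=-1021/433 c=510/433 d=78/433
  seg 3: a=-1 b=233/433 c=744/433 d=-855/1732
  seg 4: a=3 b=644/433 c=-1077/866 d=359/2598
S(11/2) = 27811/13856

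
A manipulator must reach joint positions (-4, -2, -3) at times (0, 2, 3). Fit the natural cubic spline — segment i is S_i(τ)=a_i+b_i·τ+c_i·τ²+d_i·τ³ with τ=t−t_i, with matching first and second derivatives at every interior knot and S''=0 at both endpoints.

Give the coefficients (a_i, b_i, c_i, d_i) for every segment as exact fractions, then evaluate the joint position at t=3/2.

Δ: Δ0=1, Δ1=-1
row 1: diag=6, rhs=-12; c'=1/6, d'=-2
back: M1=-2
M: M0=0, M1=-2, M2=0
seg 0: a=-4, c=M0/2=0, d=(M1−M0)/(6·2)=-1/6, b=Δ0−h0·(2M0+M1)/6=5/3
seg 1: a=-2, c=M1/2=-1, d=(M2−M1)/(6·1)=1/3, b=Δ1−h1·(2M1+M2)/6=-1/3
t_q=3/2 → seg 0, τ=3/2; S=-4+5/3·τ+0·τ²+-1/6·τ³=-33/16

  seg 0: a=-4 b=5/3 c=0 d=-1/6
  seg 1: a=-2 b=-1/3 c=-1 d=1/3
S(3/2) = -33/16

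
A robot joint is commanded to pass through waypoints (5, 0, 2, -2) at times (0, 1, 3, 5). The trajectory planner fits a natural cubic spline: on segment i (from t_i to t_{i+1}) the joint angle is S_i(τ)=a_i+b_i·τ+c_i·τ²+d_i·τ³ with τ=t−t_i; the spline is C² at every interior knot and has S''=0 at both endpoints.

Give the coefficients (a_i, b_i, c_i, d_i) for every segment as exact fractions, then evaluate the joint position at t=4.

  seg 0: a=5 b=-137/22 c=0 d=27/22
  seg 1: a=0 b=-28/11 c=81/22 d=-21/22
  seg 2: a=2 b=8/11 c=-45/22 d=15/44
S(4) = 45/44

Δ: Δ0=-5, Δ1=1, Δ2=-2
row 1: diag=6, rhs=36; c'=1/3, d'=6
row 2: denom=8−2·1/3=22/3; d'=(-18−2·6)/(22/3)=-45/11
back: M2=-45/11
back: M1=6−1/3·-45/11=81/11
M: M0=0, M1=81/11, M2=-45/11, M3=0
seg 0: a=5, c=M0/2=0, d=(M1−M0)/(6·1)=27/22, b=Δ0−h0·(2M0+M1)/6=-137/22
seg 1: a=0, c=M1/2=81/22, d=(M2−M1)/(6·2)=-21/22, b=Δ1−h1·(2M1+M2)/6=-28/11
seg 2: a=2, c=M2/2=-45/22, d=(M3−M2)/(6·2)=15/44, b=Δ2−h2·(2M2+M3)/6=8/11
t_q=4 → seg 2, τ=1; S=2+8/11·τ+-45/22·τ²+15/44·τ³=45/44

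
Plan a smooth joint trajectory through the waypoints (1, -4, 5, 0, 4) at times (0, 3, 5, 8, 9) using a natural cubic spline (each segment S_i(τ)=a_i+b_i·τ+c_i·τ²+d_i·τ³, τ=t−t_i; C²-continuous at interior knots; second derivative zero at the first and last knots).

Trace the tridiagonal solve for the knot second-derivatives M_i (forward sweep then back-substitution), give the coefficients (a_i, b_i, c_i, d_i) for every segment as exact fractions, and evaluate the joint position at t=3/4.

Δ: Δ0=-5/3, Δ1=9/2, Δ2=-5/3, Δ3=4
row 1: diag=10, rhs=37; c'=1/5, d'=37/10
row 2: denom=10−2·1/5=48/5; d'=(-37−2·37/10)/(48/5)=-37/8
row 3: denom=8−3·5/16=113/16; d'=(34−3·-37/8)/(113/16)=766/113
back: M3=766/113
back: M2=-37/8−5/16·766/113=-762/113
back: M1=37/10−1/5·-762/113=1141/226
M: M0=0, M1=1141/226, M2=-762/113, M3=766/113, M4=0
seg 0: a=1, c=M0/2=0, d=(M1−M0)/(6·3)=1141/4068, b=Δ0−h0·(2M0+M1)/6=-5683/1356
seg 1: a=-4, c=M1/2=1141/452, d=(M2−M1)/(6·2)=-2665/2712, b=Δ1−h1·(2M1+M2)/6=2293/678
seg 2: a=5, c=M2/2=-381/113, d=(M3−M2)/(6·3)=764/1017, b=Δ2−h2·(2M2+M3)/6=572/339
seg 3: a=0, c=M3/2=383/113, d=(M4−M3)/(6·1)=-383/339, b=Δ3−h3·(2M3+M4)/6=590/339
t_q=3/4 → seg 0, τ=3/4; S=1+-5683/1356·τ+0·τ²+1141/4068·τ³=-58577/28928

  seg 0: a=1 b=-5683/1356 c=0 d=1141/4068
  seg 1: a=-4 b=2293/678 c=1141/452 d=-2665/2712
  seg 2: a=5 b=572/339 c=-381/113 d=764/1017
  seg 3: a=0 b=590/339 c=383/113 d=-383/339
S(3/4) = -58577/28928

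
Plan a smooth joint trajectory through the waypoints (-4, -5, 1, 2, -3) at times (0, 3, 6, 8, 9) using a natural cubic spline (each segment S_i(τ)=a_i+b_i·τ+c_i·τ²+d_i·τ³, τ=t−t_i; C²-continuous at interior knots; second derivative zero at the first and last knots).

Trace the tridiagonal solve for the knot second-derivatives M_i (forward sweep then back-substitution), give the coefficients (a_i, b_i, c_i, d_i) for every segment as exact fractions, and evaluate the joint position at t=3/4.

Δ: Δ0=-1/3, Δ1=2, Δ2=1/2, Δ3=-5
row 1: diag=12, rhs=14; c'=1/4, d'=7/6
row 2: denom=10−3·1/4=37/4; d'=(-9−3·7/6)/(37/4)=-50/37
row 3: denom=6−2·8/37=206/37; d'=(-33−2·-50/37)/(206/37)=-1121/206
back: M3=-1121/206
back: M2=-50/37−8/37·-1121/206=-18/103
back: M1=7/6−1/4·-18/103=374/309
M: M0=0, M1=374/309, M2=-18/103, M3=-1121/206, M4=0
seg 0: a=-4, c=M0/2=0, d=(M1−M0)/(6·3)=187/2781, b=Δ0−h0·(2M0+M1)/6=-290/309
seg 1: a=-5, c=M1/2=187/309, d=(M2−M1)/(6·3)=-214/2781, b=Δ1−h1·(2M1+M2)/6=271/309
seg 2: a=1, c=M2/2=-9/103, d=(M3−M2)/(6·2)=-1085/2472, b=Δ2−h2·(2M2+M3)/6=751/309
seg 3: a=2, c=M3/2=-1121/412, d=(M4−M3)/(6·1)=1121/1236, b=Δ3−h3·(2M3+M4)/6=-1969/618
t_q=3/4 → seg 0, τ=3/4; S=-4+-290/309·τ+0·τ²+187/2781·τ³=-30821/6592

  seg 0: a=-4 b=-290/309 c=0 d=187/2781
  seg 1: a=-5 b=271/309 c=187/309 d=-214/2781
  seg 2: a=1 b=751/309 c=-9/103 d=-1085/2472
  seg 3: a=2 b=-1969/618 c=-1121/412 d=1121/1236
S(3/4) = -30821/6592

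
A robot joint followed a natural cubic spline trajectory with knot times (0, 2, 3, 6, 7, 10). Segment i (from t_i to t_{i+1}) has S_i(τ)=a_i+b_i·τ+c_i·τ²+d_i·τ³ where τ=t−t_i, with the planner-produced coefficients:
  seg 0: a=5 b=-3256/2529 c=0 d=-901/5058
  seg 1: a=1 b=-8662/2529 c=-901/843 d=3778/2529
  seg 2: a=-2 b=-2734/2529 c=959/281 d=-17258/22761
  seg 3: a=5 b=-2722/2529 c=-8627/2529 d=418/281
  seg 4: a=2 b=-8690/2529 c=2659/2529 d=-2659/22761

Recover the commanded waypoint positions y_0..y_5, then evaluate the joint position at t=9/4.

y_0 = S_0(0) = a_0 = 5
y_1 = S_1(0) = a_1 = 1
y_2 = S_2(0) = a_2 = -2
y_3 = S_3(0) = a_3 = 5
y_4 = S_4(0) = a_4 = 2
y_5 = S_4(3) = -2
t_q=9/4 is in segment 1 (τ=1/4); S_1(τ)=2705/26976

y_0=5 y_1=1 y_2=-2 y_3=5 y_4=2 y_5=-2
S(9/4) = 2705/26976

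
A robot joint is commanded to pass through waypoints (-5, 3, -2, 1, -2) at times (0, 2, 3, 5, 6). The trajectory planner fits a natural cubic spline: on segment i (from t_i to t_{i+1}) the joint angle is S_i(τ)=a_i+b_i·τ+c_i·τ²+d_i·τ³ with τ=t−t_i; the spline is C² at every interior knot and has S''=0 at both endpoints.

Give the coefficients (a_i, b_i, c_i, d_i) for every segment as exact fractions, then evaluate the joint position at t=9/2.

Δ: Δ0=4, Δ1=-5, Δ2=3/2, Δ3=-3
row 1: diag=6, rhs=-54; c'=1/6, d'=-9
row 2: denom=6−1·1/6=35/6; d'=(39−1·-9)/(35/6)=288/35
row 3: denom=6−2·12/35=186/35; d'=(-27−2·288/35)/(186/35)=-507/62
back: M3=-507/62
back: M2=288/35−12/35·-507/62=342/31
back: M1=-9−1/6·342/31=-336/31
M: M0=0, M1=-336/31, M2=342/31, M3=-507/62, M4=0
seg 0: a=-5, c=M0/2=0, d=(M1−M0)/(6·2)=-28/31, b=Δ0−h0·(2M0+M1)/6=236/31
seg 1: a=3, c=M1/2=-168/31, d=(M2−M1)/(6·1)=113/31, b=Δ1−h1·(2M1+M2)/6=-100/31
seg 2: a=-2, c=M2/2=171/31, d=(M3−M2)/(6·2)=-397/248, b=Δ2−h2·(2M2+M3)/6=-97/31
seg 3: a=1, c=M3/2=-507/124, d=(M4−M3)/(6·1)=169/124, b=Δ3−h3·(2M3+M4)/6=-17/62
t_q=9/2 → seg 2, τ=3/2; S=-2+-97/31·τ+171/31·τ²+-397/248·τ³=625/1984

  seg 0: a=-5 b=236/31 c=0 d=-28/31
  seg 1: a=3 b=-100/31 c=-168/31 d=113/31
  seg 2: a=-2 b=-97/31 c=171/31 d=-397/248
  seg 3: a=1 b=-17/62 c=-507/124 d=169/124
S(9/2) = 625/1984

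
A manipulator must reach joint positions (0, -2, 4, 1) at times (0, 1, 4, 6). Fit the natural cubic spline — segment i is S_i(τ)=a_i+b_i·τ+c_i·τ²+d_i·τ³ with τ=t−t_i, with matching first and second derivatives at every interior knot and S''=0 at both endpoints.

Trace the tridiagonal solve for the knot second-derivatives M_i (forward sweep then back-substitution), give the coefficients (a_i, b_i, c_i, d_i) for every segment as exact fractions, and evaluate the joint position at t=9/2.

  seg 0: a=0 b=-385/142 c=0 d=101/142
  seg 1: a=-2 b=-41/71 c=303/142 d=-181/426
  seg 2: a=4 b=107/142 c=-120/71 d=20/71
S(9/2) = 1133/284

Δ: Δ0=-2, Δ1=2, Δ2=-3/2
row 1: diag=8, rhs=24; c'=3/8, d'=3
row 2: denom=10−3·3/8=71/8; d'=(-21−3·3)/(71/8)=-240/71
back: M2=-240/71
back: M1=3−3/8·-240/71=303/71
M: M0=0, M1=303/71, M2=-240/71, M3=0
seg 0: a=0, c=M0/2=0, d=(M1−M0)/(6·1)=101/142, b=Δ0−h0·(2M0+M1)/6=-385/142
seg 1: a=-2, c=M1/2=303/142, d=(M2−M1)/(6·3)=-181/426, b=Δ1−h1·(2M1+M2)/6=-41/71
seg 2: a=4, c=M2/2=-120/71, d=(M3−M2)/(6·2)=20/71, b=Δ2−h2·(2M2+M3)/6=107/142
t_q=9/2 → seg 2, τ=1/2; S=4+107/142·τ+-120/71·τ²+20/71·τ³=1133/284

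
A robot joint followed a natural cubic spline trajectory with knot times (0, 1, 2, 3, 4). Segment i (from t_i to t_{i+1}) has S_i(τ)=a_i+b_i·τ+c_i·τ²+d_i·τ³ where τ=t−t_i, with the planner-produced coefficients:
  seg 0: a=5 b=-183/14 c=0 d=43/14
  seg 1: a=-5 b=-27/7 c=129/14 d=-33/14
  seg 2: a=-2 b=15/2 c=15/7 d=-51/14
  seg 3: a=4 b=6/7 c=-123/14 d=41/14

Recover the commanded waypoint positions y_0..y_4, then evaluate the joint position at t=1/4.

y_0 = S_0(0) = a_0 = 5
y_1 = S_1(0) = a_1 = -5
y_2 = S_2(0) = a_2 = -2
y_3 = S_3(0) = a_3 = 4
y_4 = S_3(1) = -1
t_q=1/4 is in segment 0 (τ=1/4); S_0(τ)=1595/896

y_0=5 y_1=-5 y_2=-2 y_3=4 y_4=-1
S(1/4) = 1595/896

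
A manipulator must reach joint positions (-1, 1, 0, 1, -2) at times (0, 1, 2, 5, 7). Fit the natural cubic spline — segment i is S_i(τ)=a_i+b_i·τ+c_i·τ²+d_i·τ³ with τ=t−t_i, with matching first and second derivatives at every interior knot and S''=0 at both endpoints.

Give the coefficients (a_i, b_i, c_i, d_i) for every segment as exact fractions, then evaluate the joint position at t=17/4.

  seg 0: a=-1 b=4679/1644 c=0 d=-1391/1644
  seg 1: a=1 b=253/822 c=-1391/548 d=2023/1644
  seg 2: a=0 b=-1771/1644 c=158/137 d=-1123/4932
  seg 3: a=1 b=-251/822 c=-491/548 d=491/3288
S(17/4) = 28797/35072

Δ: Δ0=2, Δ1=-1, Δ2=1/3, Δ3=-3/2
row 1: diag=4, rhs=-18; c'=1/4, d'=-9/2
row 2: denom=8−1·1/4=31/4; d'=(8−1·-9/2)/(31/4)=50/31
row 3: denom=10−3·12/31=274/31; d'=(-11−3·50/31)/(274/31)=-491/274
back: M3=-491/274
back: M2=50/31−12/31·-491/274=316/137
back: M1=-9/2−1/4·316/137=-1391/274
M: M0=0, M1=-1391/274, M2=316/137, M3=-491/274, M4=0
seg 0: a=-1, c=M0/2=0, d=(M1−M0)/(6·1)=-1391/1644, b=Δ0−h0·(2M0+M1)/6=4679/1644
seg 1: a=1, c=M1/2=-1391/548, d=(M2−M1)/(6·1)=2023/1644, b=Δ1−h1·(2M1+M2)/6=253/822
seg 2: a=0, c=M2/2=158/137, d=(M3−M2)/(6·3)=-1123/4932, b=Δ2−h2·(2M2+M3)/6=-1771/1644
seg 3: a=1, c=M3/2=-491/548, d=(M4−M3)/(6·2)=491/3288, b=Δ3−h3·(2M3+M4)/6=-251/822
t_q=17/4 → seg 2, τ=9/4; S=0+-1771/1644·τ+158/137·τ²+-1123/4932·τ³=28797/35072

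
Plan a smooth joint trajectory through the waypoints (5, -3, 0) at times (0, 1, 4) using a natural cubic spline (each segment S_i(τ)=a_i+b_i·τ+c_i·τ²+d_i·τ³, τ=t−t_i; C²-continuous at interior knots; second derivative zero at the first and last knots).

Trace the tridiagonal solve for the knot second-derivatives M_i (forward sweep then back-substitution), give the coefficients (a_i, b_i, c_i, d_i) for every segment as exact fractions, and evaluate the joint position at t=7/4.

Δ: Δ0=-8, Δ1=1
row 1: diag=8, rhs=54; c'=3/8, d'=27/4
back: M1=27/4
M: M0=0, M1=27/4, M2=0
seg 0: a=5, c=M0/2=0, d=(M1−M0)/(6·1)=9/8, b=Δ0−h0·(2M0+M1)/6=-73/8
seg 1: a=-3, c=M1/2=27/8, d=(M2−M1)/(6·3)=-3/8, b=Δ1−h1·(2M1+M2)/6=-23/4
t_q=7/4 → seg 1, τ=3/4; S=-3+-23/4·τ+27/8·τ²+-3/8·τ³=-2853/512

  seg 0: a=5 b=-73/8 c=0 d=9/8
  seg 1: a=-3 b=-23/4 c=27/8 d=-3/8
S(7/4) = -2853/512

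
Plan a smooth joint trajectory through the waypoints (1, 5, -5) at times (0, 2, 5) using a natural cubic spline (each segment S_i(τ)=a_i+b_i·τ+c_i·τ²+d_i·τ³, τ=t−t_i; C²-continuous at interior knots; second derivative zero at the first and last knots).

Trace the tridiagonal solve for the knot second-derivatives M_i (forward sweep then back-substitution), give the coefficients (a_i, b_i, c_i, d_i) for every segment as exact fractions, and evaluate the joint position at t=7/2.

Δ: Δ0=2, Δ1=-10/3
row 1: diag=10, rhs=-32; c'=3/10, d'=-16/5
back: M1=-16/5
M: M0=0, M1=-16/5, M2=0
seg 0: a=1, c=M0/2=0, d=(M1−M0)/(6·2)=-4/15, b=Δ0−h0·(2M0+M1)/6=46/15
seg 1: a=5, c=M1/2=-8/5, d=(M2−M1)/(6·3)=8/45, b=Δ1−h1·(2M1+M2)/6=-2/15
t_q=7/2 → seg 1, τ=3/2; S=5+-2/15·τ+-8/5·τ²+8/45·τ³=9/5

  seg 0: a=1 b=46/15 c=0 d=-4/15
  seg 1: a=5 b=-2/15 c=-8/5 d=8/45
S(7/2) = 9/5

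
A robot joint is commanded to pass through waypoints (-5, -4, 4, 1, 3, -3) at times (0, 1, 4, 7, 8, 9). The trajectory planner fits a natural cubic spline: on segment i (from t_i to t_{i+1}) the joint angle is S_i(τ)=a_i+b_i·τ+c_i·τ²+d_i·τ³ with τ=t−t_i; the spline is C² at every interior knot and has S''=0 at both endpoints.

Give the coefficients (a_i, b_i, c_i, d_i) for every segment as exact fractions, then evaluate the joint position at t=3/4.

Δ: Δ0=1, Δ1=8/3, Δ2=-1, Δ3=2, Δ4=-6
row 1: diag=8, rhs=10; c'=3/8, d'=5/4
row 2: denom=12−3·3/8=87/8; d'=(-22−3·5/4)/(87/8)=-206/87
row 3: denom=8−3·8/29=208/29; d'=(18−3·-206/87)/(208/29)=7/2
row 4: denom=4−1·29/208=803/208; d'=(-48−1·7/2)/(803/208)=-10712/803
back: M4=-10712/803
back: M3=7/2−29/208·-10712/803=4304/803
back: M2=-206/87−8/29·4304/803=-9266/2409
back: M1=5/4−3/8·-9266/2409=2162/803
M: M0=0, M1=2162/803, M2=-9266/2409, M3=4304/803, M4=-10712/803, M5=0
seg 0: a=-5, c=M0/2=0, d=(M1−M0)/(6·1)=1081/2409, b=Δ0−h0·(2M0+M1)/6=1328/2409
seg 1: a=-4, c=M1/2=1081/803, d=(M2−M1)/(6·3)=-716/1971, b=Δ1−h1·(2M1+M2)/6=4571/2409
seg 2: a=4, c=M2/2=-4633/2409, d=(M3−M2)/(6·3)=11089/21681, b=Δ2−h2·(2M2+M3)/6=401/2409
seg 3: a=1, c=M3/2=2152/803, d=(M4−M3)/(6·1)=-7508/2409, b=Δ3−h3·(2M3+M4)/6=5870/2409
seg 4: a=3, c=M4/2=-5356/803, d=(M5−M4)/(6·1)=5356/2409, b=Δ4−h4·(2M4+M5)/6=-3742/2409
t_q=3/4 → seg 0, τ=3/4; S=-5+1328/2409·τ+0·τ²+1081/2409·τ³=-225983/51392

  seg 0: a=-5 b=1328/2409 c=0 d=1081/2409
  seg 1: a=-4 b=4571/2409 c=1081/803 d=-716/1971
  seg 2: a=4 b=401/2409 c=-4633/2409 d=11089/21681
  seg 3: a=1 b=5870/2409 c=2152/803 d=-7508/2409
  seg 4: a=3 b=-3742/2409 c=-5356/803 d=5356/2409
S(3/4) = -225983/51392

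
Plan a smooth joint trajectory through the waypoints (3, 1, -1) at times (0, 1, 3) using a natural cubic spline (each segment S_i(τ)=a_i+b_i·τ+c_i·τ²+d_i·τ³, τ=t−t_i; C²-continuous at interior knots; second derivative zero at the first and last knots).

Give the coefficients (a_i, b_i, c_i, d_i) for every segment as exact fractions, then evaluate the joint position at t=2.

  seg 0: a=3 b=-13/6 c=0 d=1/6
  seg 1: a=1 b=-5/3 c=1/2 d=-1/12
S(2) = -1/4

Δ: Δ0=-2, Δ1=-1
row 1: diag=6, rhs=6; c'=1/3, d'=1
back: M1=1
M: M0=0, M1=1, M2=0
seg 0: a=3, c=M0/2=0, d=(M1−M0)/(6·1)=1/6, b=Δ0−h0·(2M0+M1)/6=-13/6
seg 1: a=1, c=M1/2=1/2, d=(M2−M1)/(6·2)=-1/12, b=Δ1−h1·(2M1+M2)/6=-5/3
t_q=2 → seg 1, τ=1; S=1+-5/3·τ+1/2·τ²+-1/12·τ³=-1/4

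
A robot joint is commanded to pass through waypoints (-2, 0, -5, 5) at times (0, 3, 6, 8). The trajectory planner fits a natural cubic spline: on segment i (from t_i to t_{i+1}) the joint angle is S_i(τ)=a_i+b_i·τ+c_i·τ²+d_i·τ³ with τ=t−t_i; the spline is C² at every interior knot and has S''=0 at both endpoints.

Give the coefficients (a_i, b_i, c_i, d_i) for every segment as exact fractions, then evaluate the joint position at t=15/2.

  seg 0: a=-2 b=68/37 c=0 d=-130/999
  seg 1: a=0 b=-62/37 c=-130/111 d=391/999
  seg 2: a=-5 b=69/37 c=87/37 d=-29/74
S(15/2) = 1045/592

Δ: Δ0=2/3, Δ1=-5/3, Δ2=5
row 1: diag=12, rhs=-14; c'=1/4, d'=-7/6
row 2: denom=10−3·1/4=37/4; d'=(40−3·-7/6)/(37/4)=174/37
back: M2=174/37
back: M1=-7/6−1/4·174/37=-260/111
M: M0=0, M1=-260/111, M2=174/37, M3=0
seg 0: a=-2, c=M0/2=0, d=(M1−M0)/(6·3)=-130/999, b=Δ0−h0·(2M0+M1)/6=68/37
seg 1: a=0, c=M1/2=-130/111, d=(M2−M1)/(6·3)=391/999, b=Δ1−h1·(2M1+M2)/6=-62/37
seg 2: a=-5, c=M2/2=87/37, d=(M3−M2)/(6·2)=-29/74, b=Δ2−h2·(2M2+M3)/6=69/37
t_q=15/2 → seg 2, τ=3/2; S=-5+69/37·τ+87/37·τ²+-29/74·τ³=1045/592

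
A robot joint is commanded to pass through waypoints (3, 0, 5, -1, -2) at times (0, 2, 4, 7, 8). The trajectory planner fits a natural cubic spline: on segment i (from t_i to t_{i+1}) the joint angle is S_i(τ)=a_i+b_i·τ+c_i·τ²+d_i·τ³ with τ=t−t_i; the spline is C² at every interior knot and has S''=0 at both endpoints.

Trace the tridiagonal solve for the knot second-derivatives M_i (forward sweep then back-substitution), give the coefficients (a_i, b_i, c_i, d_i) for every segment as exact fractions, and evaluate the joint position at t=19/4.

  seg 0: a=3 b=-191/67 c=0 d=181/536
  seg 1: a=0 b=161/134 c=543/268 d=-369/536
  seg 2: a=5 b=70/67 c=-141/67 d=73/201
  seg 3: a=-1 b=-119/67 c=78/67 d=-26/67
S(19/4) = 20381/4288

Δ: Δ0=-3/2, Δ1=5/2, Δ2=-2, Δ3=-1
row 1: diag=8, rhs=24; c'=1/4, d'=3
row 2: denom=10−2·1/4=19/2; d'=(-27−2·3)/(19/2)=-66/19
row 3: denom=8−3·6/19=134/19; d'=(6−3·-66/19)/(134/19)=156/67
back: M3=156/67
back: M2=-66/19−6/19·156/67=-282/67
back: M1=3−1/4·-282/67=543/134
M: M0=0, M1=543/134, M2=-282/67, M3=156/67, M4=0
seg 0: a=3, c=M0/2=0, d=(M1−M0)/(6·2)=181/536, b=Δ0−h0·(2M0+M1)/6=-191/67
seg 1: a=0, c=M1/2=543/268, d=(M2−M1)/(6·2)=-369/536, b=Δ1−h1·(2M1+M2)/6=161/134
seg 2: a=5, c=M2/2=-141/67, d=(M3−M2)/(6·3)=73/201, b=Δ2−h2·(2M2+M3)/6=70/67
seg 3: a=-1, c=M3/2=78/67, d=(M4−M3)/(6·1)=-26/67, b=Δ3−h3·(2M3+M4)/6=-119/67
t_q=19/4 → seg 2, τ=3/4; S=5+70/67·τ+-141/67·τ²+73/201·τ³=20381/4288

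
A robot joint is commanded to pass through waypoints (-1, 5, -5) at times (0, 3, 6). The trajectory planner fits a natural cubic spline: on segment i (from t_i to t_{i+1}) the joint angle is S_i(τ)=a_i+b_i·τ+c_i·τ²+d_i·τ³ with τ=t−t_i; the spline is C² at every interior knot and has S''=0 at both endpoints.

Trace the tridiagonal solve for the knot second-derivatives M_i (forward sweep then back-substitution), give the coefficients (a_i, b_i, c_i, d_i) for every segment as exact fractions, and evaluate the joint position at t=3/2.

  seg 0: a=-1 b=10/3 c=0 d=-4/27
  seg 1: a=5 b=-2/3 c=-4/3 d=4/27
S(3/2) = 7/2

Δ: Δ0=2, Δ1=-10/3
row 1: diag=12, rhs=-32; c'=1/4, d'=-8/3
back: M1=-8/3
M: M0=0, M1=-8/3, M2=0
seg 0: a=-1, c=M0/2=0, d=(M1−M0)/(6·3)=-4/27, b=Δ0−h0·(2M0+M1)/6=10/3
seg 1: a=5, c=M1/2=-4/3, d=(M2−M1)/(6·3)=4/27, b=Δ1−h1·(2M1+M2)/6=-2/3
t_q=3/2 → seg 0, τ=3/2; S=-1+10/3·τ+0·τ²+-4/27·τ³=7/2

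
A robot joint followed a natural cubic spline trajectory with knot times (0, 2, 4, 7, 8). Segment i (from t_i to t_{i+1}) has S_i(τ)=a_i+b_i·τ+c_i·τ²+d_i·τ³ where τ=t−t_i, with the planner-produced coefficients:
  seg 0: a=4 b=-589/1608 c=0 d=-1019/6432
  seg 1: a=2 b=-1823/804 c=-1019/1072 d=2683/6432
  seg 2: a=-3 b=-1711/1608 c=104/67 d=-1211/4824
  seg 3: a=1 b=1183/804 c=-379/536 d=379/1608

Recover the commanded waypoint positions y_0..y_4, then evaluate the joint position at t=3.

y_0=4 y_1=2 y_2=-3 y_3=1 y_4=2
S(3) = -1717/2144

y_0 = S_0(0) = a_0 = 4
y_1 = S_1(0) = a_1 = 2
y_2 = S_2(0) = a_2 = -3
y_3 = S_3(0) = a_3 = 1
y_4 = S_3(1) = 2
t_q=3 is in segment 1 (τ=1); S_1(τ)=-1717/2144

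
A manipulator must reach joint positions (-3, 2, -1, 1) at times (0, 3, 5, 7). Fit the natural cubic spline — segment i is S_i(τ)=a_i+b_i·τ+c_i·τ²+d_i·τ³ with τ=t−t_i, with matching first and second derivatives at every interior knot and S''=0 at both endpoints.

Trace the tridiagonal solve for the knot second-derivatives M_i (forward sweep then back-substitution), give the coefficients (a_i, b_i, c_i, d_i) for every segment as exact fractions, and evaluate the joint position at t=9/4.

  seg 0: a=-3 b=653/228 c=0 d=-91/684
  seg 1: a=2 b=-83/114 c=-91/76 d=185/456
  seg 2: a=-1 b=-37/57 c=47/38 d=-47/228
S(9/4) = 9381/4864

Δ: Δ0=5/3, Δ1=-3/2, Δ2=1
row 1: diag=10, rhs=-19; c'=1/5, d'=-19/10
row 2: denom=8−2·1/5=38/5; d'=(15−2·-19/10)/(38/5)=47/19
back: M2=47/19
back: M1=-19/10−1/5·47/19=-91/38
M: M0=0, M1=-91/38, M2=47/19, M3=0
seg 0: a=-3, c=M0/2=0, d=(M1−M0)/(6·3)=-91/684, b=Δ0−h0·(2M0+M1)/6=653/228
seg 1: a=2, c=M1/2=-91/76, d=(M2−M1)/(6·2)=185/456, b=Δ1−h1·(2M1+M2)/6=-83/114
seg 2: a=-1, c=M2/2=47/38, d=(M3−M2)/(6·2)=-47/228, b=Δ2−h2·(2M2+M3)/6=-37/57
t_q=9/4 → seg 0, τ=9/4; S=-3+653/228·τ+0·τ²+-91/684·τ³=9381/4864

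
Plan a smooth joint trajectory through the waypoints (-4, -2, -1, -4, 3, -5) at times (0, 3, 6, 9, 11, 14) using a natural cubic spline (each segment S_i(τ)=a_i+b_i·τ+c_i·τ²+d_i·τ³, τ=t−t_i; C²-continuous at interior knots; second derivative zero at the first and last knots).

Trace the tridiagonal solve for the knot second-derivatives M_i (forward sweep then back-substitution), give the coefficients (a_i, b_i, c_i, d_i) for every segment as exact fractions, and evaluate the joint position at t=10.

  seg 0: a=-4 b=349/660 c=0 d=91/5940
  seg 1: a=-2 b=311/330 c=91/660 d=-5/44
  seg 2: a=-1 b=-857/660 c=-146/165 d=1949/5940
  seg 3: a=-4 b=743/330 c=91/44 d=-953/1320
  seg 4: a=3 b=307/165 c=-249/110 d=83/330
S(10) = -177/440

Δ: Δ0=2/3, Δ1=1/3, Δ2=-1, Δ3=7/2, Δ4=-8/3
row 1: diag=12, rhs=-2; c'=1/4, d'=-1/6
row 2: denom=12−3·1/4=45/4; d'=(-8−3·-1/6)/(45/4)=-2/3
row 3: denom=10−3·4/15=46/5; d'=(27−3·-2/3)/(46/5)=145/46
row 4: denom=10−2·5/23=220/23; d'=(-37−2·145/46)/(220/23)=-249/55
back: M4=-249/55
back: M3=145/46−5/23·-249/55=91/22
back: M2=-2/3−4/15·91/22=-292/165
back: M1=-1/6−1/4·-292/165=91/330
M: M0=0, M1=91/330, M2=-292/165, M3=91/22, M4=-249/55, M5=0
seg 0: a=-4, c=M0/2=0, d=(M1−M0)/(6·3)=91/5940, b=Δ0−h0·(2M0+M1)/6=349/660
seg 1: a=-2, c=M1/2=91/660, d=(M2−M1)/(6·3)=-5/44, b=Δ1−h1·(2M1+M2)/6=311/330
seg 2: a=-1, c=M2/2=-146/165, d=(M3−M2)/(6·3)=1949/5940, b=Δ2−h2·(2M2+M3)/6=-857/660
seg 3: a=-4, c=M3/2=91/44, d=(M4−M3)/(6·2)=-953/1320, b=Δ3−h3·(2M3+M4)/6=743/330
seg 4: a=3, c=M4/2=-249/110, d=(M5−M4)/(6·3)=83/330, b=Δ4−h4·(2M4+M5)/6=307/165
t_q=10 → seg 3, τ=1; S=-4+743/330·τ+91/44·τ²+-953/1320·τ³=-177/440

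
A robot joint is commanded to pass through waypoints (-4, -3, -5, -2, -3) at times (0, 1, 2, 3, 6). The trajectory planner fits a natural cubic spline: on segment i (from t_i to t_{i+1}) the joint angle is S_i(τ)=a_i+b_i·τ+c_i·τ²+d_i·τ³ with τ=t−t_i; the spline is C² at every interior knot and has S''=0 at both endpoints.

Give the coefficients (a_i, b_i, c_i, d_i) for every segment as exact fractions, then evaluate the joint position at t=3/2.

Δ: Δ0=1, Δ1=-2, Δ2=3, Δ3=-1/3
row 1: diag=4, rhs=-18; c'=1/4, d'=-9/2
row 2: denom=4−1·1/4=15/4; d'=(30−1·-9/2)/(15/4)=46/5
row 3: denom=8−1·4/15=116/15; d'=(-20−1·46/5)/(116/15)=-219/58
back: M3=-219/58
back: M2=46/5−4/15·-219/58=296/29
back: M1=-9/2−1/4·296/29=-409/58
M: M0=0, M1=-409/58, M2=296/29, M3=-219/58, M4=0
seg 0: a=-4, c=M0/2=0, d=(M1−M0)/(6·1)=-409/348, b=Δ0−h0·(2M0+M1)/6=757/348
seg 1: a=-3, c=M1/2=-409/116, d=(M2−M1)/(6·1)=1001/348, b=Δ1−h1·(2M1+M2)/6=-235/174
seg 2: a=-5, c=M2/2=148/29, d=(M3−M2)/(6·1)=-811/348, b=Δ2−h2·(2M2+M3)/6=79/348
seg 3: a=-2, c=M3/2=-219/116, d=(M4−M3)/(6·3)=73/348, b=Δ3−h3·(2M3+M4)/6=599/174
t_q=3/2 → seg 1, τ=1/2; S=-3+-235/174·τ+-409/116·τ²+1001/348·τ³=-3895/928

  seg 0: a=-4 b=757/348 c=0 d=-409/348
  seg 1: a=-3 b=-235/174 c=-409/116 d=1001/348
  seg 2: a=-5 b=79/348 c=148/29 d=-811/348
  seg 3: a=-2 b=599/174 c=-219/116 d=73/348
S(3/2) = -3895/928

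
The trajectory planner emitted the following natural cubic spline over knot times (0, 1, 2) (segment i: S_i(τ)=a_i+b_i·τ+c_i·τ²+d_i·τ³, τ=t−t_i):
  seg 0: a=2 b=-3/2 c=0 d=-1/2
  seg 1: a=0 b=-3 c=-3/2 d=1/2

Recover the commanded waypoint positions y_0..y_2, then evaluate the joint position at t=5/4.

y_0 = S_0(0) = a_0 = 2
y_1 = S_1(0) = a_1 = 0
y_2 = S_1(1) = -4
t_q=5/4 is in segment 1 (τ=1/4); S_1(τ)=-107/128

y_0=2 y_1=0 y_2=-4
S(5/4) = -107/128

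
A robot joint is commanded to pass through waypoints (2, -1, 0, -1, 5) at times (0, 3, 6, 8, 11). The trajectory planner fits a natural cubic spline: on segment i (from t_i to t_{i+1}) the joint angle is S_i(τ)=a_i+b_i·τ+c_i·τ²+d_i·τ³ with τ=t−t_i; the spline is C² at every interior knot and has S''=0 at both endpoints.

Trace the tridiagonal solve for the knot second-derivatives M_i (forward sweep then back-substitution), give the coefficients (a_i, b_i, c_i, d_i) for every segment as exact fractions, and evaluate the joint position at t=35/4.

  seg 0: a=2 b=-87/59 c=0 d=28/531
  seg 1: a=-1 b=-3/59 c=28/59 d=-184/1593
  seg 2: a=0 b=-19/59 c=-100/177 d=337/1416
  seg 3: a=-1 b=97/354 c=611/708 d=-611/6372
S(35/4) = -5279/15104

Δ: Δ0=-1, Δ1=1/3, Δ2=-1/2, Δ3=2
row 1: diag=12, rhs=8; c'=1/4, d'=2/3
row 2: denom=10−3·1/4=37/4; d'=(-5−3·2/3)/(37/4)=-28/37
row 3: denom=10−2·8/37=354/37; d'=(15−2·-28/37)/(354/37)=611/354
back: M3=611/354
back: M2=-28/37−8/37·611/354=-200/177
back: M1=2/3−1/4·-200/177=56/59
M: M0=0, M1=56/59, M2=-200/177, M3=611/354, M4=0
seg 0: a=2, c=M0/2=0, d=(M1−M0)/(6·3)=28/531, b=Δ0−h0·(2M0+M1)/6=-87/59
seg 1: a=-1, c=M1/2=28/59, d=(M2−M1)/(6·3)=-184/1593, b=Δ1−h1·(2M1+M2)/6=-3/59
seg 2: a=0, c=M2/2=-100/177, d=(M3−M2)/(6·2)=337/1416, b=Δ2−h2·(2M2+M3)/6=-19/59
seg 3: a=-1, c=M3/2=611/708, d=(M4−M3)/(6·3)=-611/6372, b=Δ3−h3·(2M3+M4)/6=97/354
t_q=35/4 → seg 3, τ=3/4; S=-1+97/354·τ+611/708·τ²+-611/6372·τ³=-5279/15104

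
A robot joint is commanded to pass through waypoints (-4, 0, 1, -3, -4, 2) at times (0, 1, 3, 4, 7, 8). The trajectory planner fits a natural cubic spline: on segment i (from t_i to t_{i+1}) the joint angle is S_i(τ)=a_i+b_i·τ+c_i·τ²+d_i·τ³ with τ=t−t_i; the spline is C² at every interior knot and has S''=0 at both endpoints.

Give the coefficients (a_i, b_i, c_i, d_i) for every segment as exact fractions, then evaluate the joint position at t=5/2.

Δ: Δ0=4, Δ1=1/2, Δ2=-4, Δ3=-1/3, Δ4=6
row 1: diag=6, rhs=-21; c'=1/3, d'=-7/2
row 2: denom=6−2·1/3=16/3; d'=(-27−2·-7/2)/(16/3)=-15/4
row 3: denom=8−1·3/16=125/16; d'=(22−1·-15/4)/(125/16)=412/125
row 4: denom=8−3·48/125=856/125; d'=(38−3·412/125)/(856/125)=1757/428
back: M4=1757/428
back: M3=412/125−48/125·1757/428=184/107
back: M2=-15/4−3/16·184/107=-1743/428
back: M1=-7/2−1/3·-1743/428=-917/428
M: M0=0, M1=-917/428, M2=-1743/428, M3=184/107, M4=1757/428, M5=0
seg 0: a=-4, c=M0/2=0, d=(M1−M0)/(6·1)=-917/2568, b=Δ0−h0·(2M0+M1)/6=11189/2568
seg 1: a=0, c=M1/2=-917/856, d=(M2−M1)/(6·2)=-413/2568, b=Δ1−h1·(2M1+M2)/6=4219/1284
seg 2: a=1, c=M2/2=-1743/856, d=(M3−M2)/(6·1)=2479/2568, b=Δ2−h2·(2M2+M3)/6=-3761/1284
seg 3: a=-3, c=M3/2=92/107, d=(M4−M3)/(6·3)=1021/7704, b=Δ3−h3·(2M3+M4)/6=-10543/2568
seg 4: a=-4, c=M4/2=1757/856, d=(M5−M4)/(6·1)=-1757/2568, b=Δ4−h4·(2M4+M5)/6=5947/1284
t_q=5/2 → seg 1, τ=3/2; S=0+4219/1284·τ+-917/856·τ²+-413/2568·τ³=13529/6848

  seg 0: a=-4 b=11189/2568 c=0 d=-917/2568
  seg 1: a=0 b=4219/1284 c=-917/856 d=-413/2568
  seg 2: a=1 b=-3761/1284 c=-1743/856 d=2479/2568
  seg 3: a=-3 b=-10543/2568 c=92/107 d=1021/7704
  seg 4: a=-4 b=5947/1284 c=1757/856 d=-1757/2568
S(5/2) = 13529/6848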